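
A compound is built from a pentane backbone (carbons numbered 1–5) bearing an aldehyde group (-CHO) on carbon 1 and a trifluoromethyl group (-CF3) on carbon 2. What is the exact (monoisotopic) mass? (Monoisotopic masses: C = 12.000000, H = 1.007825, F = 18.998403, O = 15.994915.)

168.0762

Atom tally by fragment:
  OHCCH2 → C:2 H:3 O:1
  CH(CF3) → C:2 H:1 F:3
  CH2 → C:1 H:2
  CH2 → C:1 H:2
  CH3 → C:1 H:3
Element totals:
  C: 7
  H: 11
  F: 3
  O: 1
Molecular formula: C7H11F3O.
  M = 7(12.0) + 11(1.007825) + 3(18.998403) + 15.994915
    = 84.000000 + 11.086075 + 56.995209 + 15.994915 = 168.076199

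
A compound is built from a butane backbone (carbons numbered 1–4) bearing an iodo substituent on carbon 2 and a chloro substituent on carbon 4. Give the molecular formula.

C4H8ClI

Atom tally by fragment:
  CH3 → C:1 H:3
  CH(I) → C:1 H:1 I:1
  CH2 → C:1 H:2
  CH2Cl → C:1 H:2 Cl:1
Element totals:
  C: 4
  H: 8
  Cl: 1
  I: 1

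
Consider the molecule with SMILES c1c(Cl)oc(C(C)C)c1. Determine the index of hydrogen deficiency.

3

Atom tally by fragment:
  furan ring core → C:4 H:4 O:1
  (− 2 ring H displaced by substituents)
  + Cl → Cl:1
  + CH(CH3)2 → C:3 H:7
Element totals:
  C: 7
  H: 9
  Cl: 1
  O: 1
Molecular formula: C7H9ClO.
DoU = (2C + 2 + N − H − X) / 2 = (2·7 + 2 + 0 − 9 − 1) / 2 = 3.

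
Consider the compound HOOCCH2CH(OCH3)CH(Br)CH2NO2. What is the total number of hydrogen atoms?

10

Atom tally by fragment:
  HOOCCH2 → C:2 H:3 O:2
  CH(OCH3) → C:2 H:4 O:1
  CH(Br) → C:1 H:1 Br:1
  CH2NO2 → C:1 H:2 N:1 O:2
Element totals:
  C: 6
  H: 10
  Br: 1
  N: 1
  O: 5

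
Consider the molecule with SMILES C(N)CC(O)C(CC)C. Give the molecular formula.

C7H17NO

Atom tally by fragment:
  H2NCH2 → C:1 H:4 N:1
  CH2 → C:1 H:2
  CH(OH) → C:1 H:2 O:1
  CH(C2H5) → C:3 H:6
  CH3 → C:1 H:3
Element totals:
  C: 7
  H: 17
  N: 1
  O: 1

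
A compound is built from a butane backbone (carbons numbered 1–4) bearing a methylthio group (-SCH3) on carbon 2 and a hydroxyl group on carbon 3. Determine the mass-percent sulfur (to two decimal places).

Atom tally by fragment:
  CH3 → C:1 H:3
  CH(SCH3) → C:2 H:4 S:1
  CH(OH) → C:1 H:2 O:1
  CH3 → C:1 H:3
Element totals:
  C: 5
  H: 12
  O: 1
  S: 1
Molecular formula: C5H12OS.
Molar mass = 120.210 g/mol.
Mass from S: 1 × 32.06 = 32.060 g/mol.
%S = 32.060 / 120.210 × 100 = 26.67%.

26.67%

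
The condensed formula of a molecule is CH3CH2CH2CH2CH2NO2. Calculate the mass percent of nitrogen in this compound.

Atom tally by fragment:
  CH3 → C:1 H:3
  CH2 → C:1 H:2
  CH2 → C:1 H:2
  CH2 → C:1 H:2
  CH2NO2 → C:1 H:2 N:1 O:2
Element totals:
  C: 5
  H: 11
  N: 1
  O: 2
Molecular formula: C5H11NO2.
Molar mass = 117.148 g/mol.
Mass from N: 1 × 14.007 = 14.007 g/mol.
%N = 14.007 / 117.148 × 100 = 11.96%.

11.96%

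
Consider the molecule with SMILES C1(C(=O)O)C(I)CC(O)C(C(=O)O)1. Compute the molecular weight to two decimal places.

300.05 g/mol

Atom tally by fragment:
  cyclopentane ring core → C:5 H:10
  (− 4 ring H displaced by substituents)
  + COOH → C:1 H:1 O:2
  + I → I:1
  + OH → O:1 H:1
  + COOH → C:1 H:1 O:2
Element totals:
  C: 7
  H: 9
  I: 1
  O: 5
Molecular formula: C7H9IO5.
  M = 7(12.011) + 9(1.008) + 126.904 + 5(15.999)
    = 84.077 + 9.072 + 126.904 + 79.995 = 300.048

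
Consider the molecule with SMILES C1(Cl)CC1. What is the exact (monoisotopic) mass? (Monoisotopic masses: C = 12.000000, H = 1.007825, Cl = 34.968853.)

76.0080

Atom tally by fragment:
  cyclopropane ring core → C:3 H:6
  (− 1 ring H displaced by substituents)
  + Cl → Cl:1
Element totals:
  C: 3
  H: 5
  Cl: 1
Molecular formula: C3H5Cl.
  M = 3(12.0) + 5(1.007825) + 34.968853
    = 36.000000 + 5.039125 + 34.968853 = 76.007978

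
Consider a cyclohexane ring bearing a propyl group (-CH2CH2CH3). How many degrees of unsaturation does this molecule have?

Atom tally by fragment:
  cyclohexane ring core → C:6 H:12
  (− 1 ring H displaced by substituents)
  + CH2CH2CH3 → C:3 H:7
Element totals:
  C: 9
  H: 18
Molecular formula: C9H18.
DoU = (2C + 2 + N − H − X) / 2 = (2·9 + 2 + 0 − 18 − 0) / 2 = 1.

1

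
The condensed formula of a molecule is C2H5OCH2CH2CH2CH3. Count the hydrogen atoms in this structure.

Element totals:
  C: 6
  H: 14
  O: 1

14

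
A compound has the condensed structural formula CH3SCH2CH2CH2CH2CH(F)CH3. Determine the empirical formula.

C7H15FS

Atom tally by fragment:
  CH3SCH2 → C:2 H:5 S:1
  CH2 → C:1 H:2
  CH2 → C:1 H:2
  CH2 → C:1 H:2
  CH(F) → C:1 H:1 F:1
  CH3 → C:1 H:3
Element totals:
  C: 7
  H: 15
  F: 1
  S: 1
Molecular formula: C7H15FS.
gcd of subscripts (7, 1, 15, 1) = 1, so the empirical formula equals the molecular formula.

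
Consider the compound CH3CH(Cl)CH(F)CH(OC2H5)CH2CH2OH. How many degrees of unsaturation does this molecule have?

0

Element totals:
  C: 8
  H: 16
  Cl: 1
  F: 1
  O: 2
Molecular formula: C8H16ClFO2.
DoU = (2C + 2 + N − H − X) / 2 = (2·8 + 2 + 0 − 16 − 2) / 2 = 0.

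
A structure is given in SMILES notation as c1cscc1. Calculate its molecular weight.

84.14 g/mol

Atom tally by fragment:
  thiophene ring core → C:4 H:4 S:1
Element totals:
  C: 4
  H: 4
  S: 1
Molecular formula: C4H4S.
  M = 4(12.011) + 4(1.008) + 32.06
    = 48.044 + 4.032 + 32.060 = 84.136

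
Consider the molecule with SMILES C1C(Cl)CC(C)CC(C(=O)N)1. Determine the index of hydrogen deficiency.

Atom tally by fragment:
  cyclohexane ring core → C:6 H:12
  (− 3 ring H displaced by substituents)
  + Cl → Cl:1
  + CH3 → C:1 H:3
  + CONH2 → C:1 H:2 O:1 N:1
Element totals:
  C: 8
  H: 14
  Cl: 1
  N: 1
  O: 1
Molecular formula: C8H14ClNO.
DoU = (2C + 2 + N − H − X) / 2 = (2·8 + 2 + 1 − 14 − 1) / 2 = 2.

2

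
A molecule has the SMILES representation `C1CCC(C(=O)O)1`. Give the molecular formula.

Atom tally by fragment:
  cyclobutane ring core → C:4 H:8
  (− 1 ring H displaced by substituents)
  + COOH → C:1 H:1 O:2
Element totals:
  C: 5
  H: 8
  O: 2

C5H8O2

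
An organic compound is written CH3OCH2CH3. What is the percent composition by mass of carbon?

Element totals:
  C: 3
  H: 8
  O: 1
Molecular formula: C3H8O.
Molar mass = 60.096 g/mol.
Mass from C: 3 × 12.011 = 36.033 g/mol.
%C = 36.033 / 60.096 × 100 = 59.96%.

59.96%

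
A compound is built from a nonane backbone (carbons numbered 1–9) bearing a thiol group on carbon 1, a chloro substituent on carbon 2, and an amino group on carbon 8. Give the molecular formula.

Atom tally by fragment:
  HSCH2 → C:1 H:3 S:1
  CH(Cl) → C:1 H:1 Cl:1
  CH2 → C:1 H:2
  CH2 → C:1 H:2
  CH2 → C:1 H:2
  CH2 → C:1 H:2
  CH2 → C:1 H:2
  CH(NH2) → C:1 H:3 N:1
  CH3 → C:1 H:3
Element totals:
  C: 9
  H: 20
  Cl: 1
  N: 1
  S: 1

C9H20ClNS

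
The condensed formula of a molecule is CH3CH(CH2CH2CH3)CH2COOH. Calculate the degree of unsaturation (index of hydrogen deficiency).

Element totals:
  C: 7
  H: 14
  O: 2
Molecular formula: C7H14O2.
DoU = (2C + 2 + N − H − X) / 2 = (2·7 + 2 + 0 − 14 − 0) / 2 = 1.

1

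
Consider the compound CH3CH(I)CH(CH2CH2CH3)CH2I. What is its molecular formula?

C7H14I2

Atom tally by fragment:
  CH3 → C:1 H:3
  CH(I) → C:1 H:1 I:1
  CH(CH2CH2CH3) → C:4 H:8
  CH2I → C:1 H:2 I:1
Element totals:
  C: 7
  H: 14
  I: 2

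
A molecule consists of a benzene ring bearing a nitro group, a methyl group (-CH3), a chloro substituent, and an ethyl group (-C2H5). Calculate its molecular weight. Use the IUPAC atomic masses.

Atom tally by fragment:
  benzene ring core → C:6 H:6
  (− 4 ring H displaced by substituents)
  + NO2 → N:1 O:2
  + CH3 → C:1 H:3
  + Cl → Cl:1
  + C2H5 → C:2 H:5
Element totals:
  C: 9
  H: 10
  Cl: 1
  N: 1
  O: 2
Molecular formula: C9H10ClNO2.
  M = 9(12.011) + 10(1.008) + 35.45 + 14.007 + 2(15.999)
    = 108.099 + 10.080 + 35.450 + 14.007 + 31.998 = 199.634

199.63 g/mol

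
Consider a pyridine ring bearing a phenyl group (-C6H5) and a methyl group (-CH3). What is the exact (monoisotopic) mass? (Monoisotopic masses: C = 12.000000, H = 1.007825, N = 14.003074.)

169.0891

Atom tally by fragment:
  pyridine ring core → C:5 H:5 N:1
  (− 2 ring H displaced by substituents)
  + C6H5 → C:6 H:5
  + CH3 → C:1 H:3
Element totals:
  C: 12
  H: 11
  N: 1
Molecular formula: C12H11N.
  M = 12(12.0) + 11(1.007825) + 14.003074
    = 144.000000 + 11.086075 + 14.003074 = 169.089149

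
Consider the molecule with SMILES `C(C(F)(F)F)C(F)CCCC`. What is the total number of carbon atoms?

7

Atom tally by fragment:
  F3CCH2 → C:2 H:2 F:3
  CH(F) → C:1 H:1 F:1
  CH2 → C:1 H:2
  CH2 → C:1 H:2
  CH2 → C:1 H:2
  CH3 → C:1 H:3
Element totals:
  C: 7
  H: 12
  F: 4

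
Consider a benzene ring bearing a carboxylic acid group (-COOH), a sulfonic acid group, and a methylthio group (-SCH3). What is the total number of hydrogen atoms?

8

Atom tally by fragment:
  benzene ring core → C:6 H:6
  (− 3 ring H displaced by substituents)
  + COOH → C:1 H:1 O:2
  + SO3H → S:1 O:3 H:1
  + SCH3 → C:1 H:3 S:1
Element totals:
  C: 8
  H: 8
  O: 5
  S: 2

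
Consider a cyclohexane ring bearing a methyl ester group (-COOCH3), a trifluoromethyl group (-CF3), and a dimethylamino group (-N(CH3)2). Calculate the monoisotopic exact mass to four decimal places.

Atom tally by fragment:
  cyclohexane ring core → C:6 H:12
  (− 3 ring H displaced by substituents)
  + COOCH3 → C:2 H:3 O:2
  + CF3 → C:1 F:3
  + N(CH3)2 → N:1 C:2 H:6
Element totals:
  C: 11
  H: 18
  F: 3
  N: 1
  O: 2
Molecular formula: C11H18F3NO2.
  M = 11(12.0) + 18(1.007825) + 3(18.998403) + 14.003074 + 2(15.994915)
    = 132.000000 + 18.140850 + 56.995209 + 14.003074 + 31.989830 = 253.128963

253.1290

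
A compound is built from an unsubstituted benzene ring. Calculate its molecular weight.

Atom tally by fragment:
  benzene ring core → C:6 H:6
Element totals:
  C: 6
  H: 6
Molecular formula: C6H6.
  M = 6(12.011) + 6(1.008)
    = 72.066 + 6.048 = 78.114

78.11 g/mol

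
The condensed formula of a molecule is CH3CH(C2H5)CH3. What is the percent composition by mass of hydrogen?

16.76%

Atom tally by fragment:
  CH3 → C:1 H:3
  CH(C2H5) → C:3 H:6
  CH3 → C:1 H:3
Element totals:
  C: 5
  H: 12
Molecular formula: C5H12.
Molar mass = 72.151 g/mol.
Mass from H: 12 × 1.008 = 12.096 g/mol.
%H = 12.096 / 72.151 × 100 = 16.76%.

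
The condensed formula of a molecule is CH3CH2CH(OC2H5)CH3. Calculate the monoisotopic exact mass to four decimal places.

Element totals:
  C: 6
  H: 14
  O: 1
Molecular formula: C6H14O.
  M = 6(12.0) + 14(1.007825) + 15.994915
    = 72.000000 + 14.109550 + 15.994915 = 102.104465

102.1045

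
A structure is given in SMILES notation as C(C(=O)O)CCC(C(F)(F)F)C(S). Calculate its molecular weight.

Atom tally by fragment:
  HOOCCH2 → C:2 H:3 O:2
  CH2 → C:1 H:2
  CH2 → C:1 H:2
  CH(CF3) → C:2 H:1 F:3
  CH2SH → C:1 H:3 S:1
Element totals:
  C: 7
  H: 11
  F: 3
  O: 2
  S: 1
Molecular formula: C7H11F3O2S.
  M = 7(12.011) + 11(1.008) + 3(18.998) + 2(15.999) + 32.06
    = 84.077 + 11.088 + 56.994 + 31.998 + 32.060 = 216.217

216.22 g/mol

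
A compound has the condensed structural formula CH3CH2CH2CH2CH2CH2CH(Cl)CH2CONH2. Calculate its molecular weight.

Atom tally by fragment:
  CH3 → C:1 H:3
  CH2 → C:1 H:2
  CH2 → C:1 H:2
  CH2 → C:1 H:2
  CH2 → C:1 H:2
  CH2 → C:1 H:2
  CH(Cl) → C:1 H:1 Cl:1
  CH2CONH2 → C:2 H:4 O:1 N:1
Element totals:
  C: 9
  H: 18
  Cl: 1
  N: 1
  O: 1
Molecular formula: C9H18ClNO.
  M = 9(12.011) + 18(1.008) + 35.45 + 14.007 + 15.999
    = 108.099 + 18.144 + 35.450 + 14.007 + 15.999 = 191.699

191.70 g/mol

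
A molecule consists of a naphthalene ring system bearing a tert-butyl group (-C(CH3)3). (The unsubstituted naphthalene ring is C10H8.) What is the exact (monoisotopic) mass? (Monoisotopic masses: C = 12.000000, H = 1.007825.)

184.1252

Atom tally by fragment:
  naphthalene ring system core → C:10 H:8
  (− 1 ring H displaced by substituents)
  + C(CH3)3 → C:4 H:9
Element totals:
  C: 14
  H: 16
Molecular formula: C14H16.
  M = 14(12.0) + 16(1.007825)
    = 168.000000 + 16.125200 = 184.125200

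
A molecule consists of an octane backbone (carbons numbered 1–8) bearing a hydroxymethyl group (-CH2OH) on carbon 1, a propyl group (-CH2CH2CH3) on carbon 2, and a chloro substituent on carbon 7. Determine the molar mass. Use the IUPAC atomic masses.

220.78 g/mol

Atom tally by fragment:
  HOCH2CH2 → C:2 H:5 O:1
  CH(CH2CH2CH3) → C:4 H:8
  CH2 → C:1 H:2
  CH2 → C:1 H:2
  CH2 → C:1 H:2
  CH2 → C:1 H:2
  CH(Cl) → C:1 H:1 Cl:1
  CH3 → C:1 H:3
Element totals:
  C: 12
  H: 25
  Cl: 1
  O: 1
Molecular formula: C12H25ClO.
  M = 12(12.011) + 25(1.008) + 35.45 + 15.999
    = 144.132 + 25.200 + 35.450 + 15.999 = 220.781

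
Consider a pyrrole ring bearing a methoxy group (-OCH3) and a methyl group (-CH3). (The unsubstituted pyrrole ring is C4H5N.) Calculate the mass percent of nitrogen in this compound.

12.60%

Atom tally by fragment:
  pyrrole ring core → C:4 H:5 N:1
  (− 2 ring H displaced by substituents)
  + OCH3 → C:1 H:3 O:1
  + CH3 → C:1 H:3
Element totals:
  C: 6
  H: 9
  N: 1
  O: 1
Molecular formula: C6H9NO.
Molar mass = 111.144 g/mol.
Mass from N: 1 × 14.007 = 14.007 g/mol.
%N = 14.007 / 111.144 × 100 = 12.60%.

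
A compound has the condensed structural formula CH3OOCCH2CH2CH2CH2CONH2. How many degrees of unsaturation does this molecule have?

Atom tally by fragment:
  CH3OOCCH2 → C:3 H:5 O:2
  CH2 → C:1 H:2
  CH2 → C:1 H:2
  CH2CONH2 → C:2 H:4 O:1 N:1
Element totals:
  C: 7
  H: 13
  N: 1
  O: 3
Molecular formula: C7H13NO3.
DoU = (2C + 2 + N − H − X) / 2 = (2·7 + 2 + 1 − 13 − 0) / 2 = 2.

2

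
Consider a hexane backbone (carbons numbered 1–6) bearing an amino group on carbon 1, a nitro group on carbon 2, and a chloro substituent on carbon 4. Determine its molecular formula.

Atom tally by fragment:
  H2NCH2 → C:1 H:4 N:1
  CH(NO2) → C:1 H:1 N:1 O:2
  CH2 → C:1 H:2
  CH(Cl) → C:1 H:1 Cl:1
  CH2 → C:1 H:2
  CH3 → C:1 H:3
Element totals:
  C: 6
  H: 13
  Cl: 1
  N: 2
  O: 2

C6H13ClN2O2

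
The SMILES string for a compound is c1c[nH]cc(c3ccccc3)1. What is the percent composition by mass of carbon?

Atom tally by fragment:
  pyrrole ring core → C:4 H:5 N:1
  (− 1 ring H displaced by substituents)
  + C6H5 → C:6 H:5
Element totals:
  C: 10
  H: 9
  N: 1
Molecular formula: C10H9N.
Molar mass = 143.189 g/mol.
Mass from C: 10 × 12.011 = 120.110 g/mol.
%C = 120.110 / 143.189 × 100 = 83.88%.

83.88%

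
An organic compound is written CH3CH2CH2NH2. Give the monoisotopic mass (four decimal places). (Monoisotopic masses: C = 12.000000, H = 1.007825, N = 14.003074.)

Atom tally by fragment:
  CH3 → C:1 H:3
  CH2 → C:1 H:2
  CH2NH2 → C:1 H:4 N:1
Element totals:
  C: 3
  H: 9
  N: 1
Molecular formula: C3H9N.
  M = 3(12.0) + 9(1.007825) + 14.003074
    = 36.000000 + 9.070425 + 14.003074 = 59.073499

59.0735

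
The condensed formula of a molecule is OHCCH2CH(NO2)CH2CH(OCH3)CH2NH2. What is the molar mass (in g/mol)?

Atom tally by fragment:
  OHCCH2 → C:2 H:3 O:1
  CH(NO2) → C:1 H:1 N:1 O:2
  CH2 → C:1 H:2
  CH(OCH3) → C:2 H:4 O:1
  CH2NH2 → C:1 H:4 N:1
Element totals:
  C: 7
  H: 14
  N: 2
  O: 4
Molecular formula: C7H14N2O4.
  M = 7(12.011) + 14(1.008) + 2(14.007) + 4(15.999)
    = 84.077 + 14.112 + 28.014 + 63.996 = 190.199

190.20 g/mol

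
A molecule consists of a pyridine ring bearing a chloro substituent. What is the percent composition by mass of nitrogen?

Atom tally by fragment:
  pyridine ring core → C:5 H:5 N:1
  (− 1 ring H displaced by substituents)
  + Cl → Cl:1
Element totals:
  C: 5
  H: 4
  Cl: 1
  N: 1
Molecular formula: C5H4ClN.
Molar mass = 113.544 g/mol.
Mass from N: 1 × 14.007 = 14.007 g/mol.
%N = 14.007 / 113.544 × 100 = 12.34%.

12.34%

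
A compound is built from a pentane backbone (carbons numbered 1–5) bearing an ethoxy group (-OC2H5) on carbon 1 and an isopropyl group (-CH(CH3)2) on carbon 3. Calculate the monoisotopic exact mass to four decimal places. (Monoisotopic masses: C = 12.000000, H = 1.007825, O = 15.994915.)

Atom tally by fragment:
  C2H5OCH2 → C:3 H:7 O:1
  CH2 → C:1 H:2
  CH(CH(CH3)2) → C:4 H:8
  CH2 → C:1 H:2
  CH3 → C:1 H:3
Element totals:
  C: 10
  H: 22
  O: 1
Molecular formula: C10H22O.
  M = 10(12.0) + 22(1.007825) + 15.994915
    = 120.000000 + 22.172150 + 15.994915 = 158.167065

158.1671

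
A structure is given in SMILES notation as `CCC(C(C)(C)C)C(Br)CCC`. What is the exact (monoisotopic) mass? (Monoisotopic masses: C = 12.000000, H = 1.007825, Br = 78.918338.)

234.0983

Atom tally by fragment:
  CH3 → C:1 H:3
  CH2 → C:1 H:2
  CH(C(CH3)3) → C:5 H:10
  CH(Br) → C:1 H:1 Br:1
  CH2 → C:1 H:2
  CH2 → C:1 H:2
  CH3 → C:1 H:3
Element totals:
  C: 11
  H: 23
  Br: 1
Molecular formula: C11H23Br.
  M = 11(12.0) + 23(1.007825) + 78.918338
    = 132.000000 + 23.179975 + 78.918338 = 234.098313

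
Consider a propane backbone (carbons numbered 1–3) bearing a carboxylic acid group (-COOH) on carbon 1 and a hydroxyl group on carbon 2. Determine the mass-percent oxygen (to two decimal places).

46.10%

Atom tally by fragment:
  HOOCCH2 → C:2 H:3 O:2
  CH(OH) → C:1 H:2 O:1
  CH3 → C:1 H:3
Element totals:
  C: 4
  H: 8
  O: 3
Molecular formula: C4H8O3.
Molar mass = 104.105 g/mol.
Mass from O: 3 × 15.999 = 47.997 g/mol.
%O = 47.997 / 104.105 × 100 = 46.10%.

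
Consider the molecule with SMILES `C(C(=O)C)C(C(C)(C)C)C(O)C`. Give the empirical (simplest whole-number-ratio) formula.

C5H10O

Atom tally by fragment:
  CH3COCH2 → C:3 H:5 O:1
  CH(C(CH3)3) → C:5 H:10
  CH(OH) → C:1 H:2 O:1
  CH3 → C:1 H:3
Element totals:
  C: 10
  H: 20
  O: 2
Molecular formula: C10H20O2.
gcd of subscripts = 2; dividing each by 2:
  C: 10/2 = 5
  H: 20/2 = 10
  O: 2/2 = 1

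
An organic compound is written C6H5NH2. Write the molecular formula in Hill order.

Atom tally by fragment:
  benzene ring core → C:6 H:6
  (− 1 ring H displaced by substituents)
  + NH2 → N:1 H:2
Element totals:
  C: 6
  H: 7
  N: 1

C6H7N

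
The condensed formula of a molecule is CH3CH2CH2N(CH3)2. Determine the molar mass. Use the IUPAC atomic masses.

87.17 g/mol

Atom tally by fragment:
  CH3 → C:1 H:3
  CH2 → C:1 H:2
  CH2N(CH3)2 → C:3 H:8 N:1
Element totals:
  C: 5
  H: 13
  N: 1
Molecular formula: C5H13N.
  M = 5(12.011) + 13(1.008) + 14.007
    = 60.055 + 13.104 + 14.007 = 87.166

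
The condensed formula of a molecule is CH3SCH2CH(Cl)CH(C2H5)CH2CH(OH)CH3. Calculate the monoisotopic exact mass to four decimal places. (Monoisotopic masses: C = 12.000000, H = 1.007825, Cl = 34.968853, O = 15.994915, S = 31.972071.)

210.0845

Atom tally by fragment:
  CH3SCH2 → C:2 H:5 S:1
  CH(Cl) → C:1 H:1 Cl:1
  CH(C2H5) → C:3 H:6
  CH2 → C:1 H:2
  CH(OH) → C:1 H:2 O:1
  CH3 → C:1 H:3
Element totals:
  C: 9
  H: 19
  Cl: 1
  O: 1
  S: 1
Molecular formula: C9H19ClOS.
  M = 9(12.0) + 19(1.007825) + 34.968853 + 15.994915 + 31.972071
    = 108.000000 + 19.148675 + 34.968853 + 15.994915 + 31.972071 = 210.084514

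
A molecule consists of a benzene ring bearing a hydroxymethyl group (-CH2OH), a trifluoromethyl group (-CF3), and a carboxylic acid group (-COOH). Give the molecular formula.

Atom tally by fragment:
  benzene ring core → C:6 H:6
  (− 3 ring H displaced by substituents)
  + CH2OH → C:1 H:3 O:1
  + CF3 → C:1 F:3
  + COOH → C:1 H:1 O:2
Element totals:
  C: 9
  H: 7
  F: 3
  O: 3

C9H7F3O3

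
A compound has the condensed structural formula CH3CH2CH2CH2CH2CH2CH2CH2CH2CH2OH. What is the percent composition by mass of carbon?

75.88%

Element totals:
  C: 10
  H: 22
  O: 1
Molecular formula: C10H22O.
Molar mass = 158.285 g/mol.
Mass from C: 10 × 12.011 = 120.110 g/mol.
%C = 120.110 / 158.285 × 100 = 75.88%.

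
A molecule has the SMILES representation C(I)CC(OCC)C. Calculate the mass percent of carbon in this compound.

31.60%

Atom tally by fragment:
  ICH2 → C:1 H:2 I:1
  CH2 → C:1 H:2
  CH(OC2H5) → C:3 H:6 O:1
  CH3 → C:1 H:3
Element totals:
  C: 6
  H: 13
  I: 1
  O: 1
Molecular formula: C6H13IO.
Molar mass = 228.073 g/mol.
Mass from C: 6 × 12.011 = 72.066 g/mol.
%C = 72.066 / 228.073 × 100 = 31.60%.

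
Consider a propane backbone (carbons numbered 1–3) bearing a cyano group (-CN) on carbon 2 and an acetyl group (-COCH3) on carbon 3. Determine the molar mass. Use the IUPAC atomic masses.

111.14 g/mol

Atom tally by fragment:
  CH3 → C:1 H:3
  CH(CN) → C:2 H:1 N:1
  CH2COCH3 → C:3 H:5 O:1
Element totals:
  C: 6
  H: 9
  N: 1
  O: 1
Molecular formula: C6H9NO.
  M = 6(12.011) + 9(1.008) + 14.007 + 15.999
    = 72.066 + 9.072 + 14.007 + 15.999 = 111.144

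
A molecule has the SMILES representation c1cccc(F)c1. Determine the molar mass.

96.10 g/mol

Atom tally by fragment:
  benzene ring core → C:6 H:6
  (− 1 ring H displaced by substituents)
  + F → F:1
Element totals:
  C: 6
  H: 5
  F: 1
Molecular formula: C6H5F.
  M = 6(12.011) + 5(1.008) + 18.998
    = 72.066 + 5.040 + 18.998 = 96.104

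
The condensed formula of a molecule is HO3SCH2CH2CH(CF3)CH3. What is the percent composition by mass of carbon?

Atom tally by fragment:
  HO3SCH2 → C:1 H:3 S:1 O:3
  CH2 → C:1 H:2
  CH(CF3) → C:2 H:1 F:3
  CH3 → C:1 H:3
Element totals:
  C: 5
  H: 9
  F: 3
  O: 3
  S: 1
Molecular formula: C5H9F3O3S.
Molar mass = 206.178 g/mol.
Mass from C: 5 × 12.011 = 60.055 g/mol.
%C = 60.055 / 206.178 × 100 = 29.13%.

29.13%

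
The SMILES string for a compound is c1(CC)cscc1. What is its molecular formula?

C6H8S

Atom tally by fragment:
  thiophene ring core → C:4 H:4 S:1
  (− 1 ring H displaced by substituents)
  + C2H5 → C:2 H:5
Element totals:
  C: 6
  H: 8
  S: 1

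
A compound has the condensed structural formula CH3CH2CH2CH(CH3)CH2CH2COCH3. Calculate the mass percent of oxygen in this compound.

Atom tally by fragment:
  CH3 → C:1 H:3
  CH2 → C:1 H:2
  CH2 → C:1 H:2
  CH(CH3) → C:2 H:4
  CH2 → C:1 H:2
  CH2COCH3 → C:3 H:5 O:1
Element totals:
  C: 9
  H: 18
  O: 1
Molecular formula: C9H18O.
Molar mass = 142.242 g/mol.
Mass from O: 1 × 15.999 = 15.999 g/mol.
%O = 15.999 / 142.242 × 100 = 11.25%.

11.25%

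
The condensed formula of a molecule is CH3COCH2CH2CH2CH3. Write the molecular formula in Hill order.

Element totals:
  C: 6
  H: 12
  O: 1

C6H12O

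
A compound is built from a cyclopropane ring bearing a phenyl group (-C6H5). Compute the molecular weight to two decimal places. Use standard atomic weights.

118.18 g/mol

Atom tally by fragment:
  cyclopropane ring core → C:3 H:6
  (− 1 ring H displaced by substituents)
  + C6H5 → C:6 H:5
Element totals:
  C: 9
  H: 10
Molecular formula: C9H10.
  M = 9(12.011) + 10(1.008)
    = 108.099 + 10.080 = 118.179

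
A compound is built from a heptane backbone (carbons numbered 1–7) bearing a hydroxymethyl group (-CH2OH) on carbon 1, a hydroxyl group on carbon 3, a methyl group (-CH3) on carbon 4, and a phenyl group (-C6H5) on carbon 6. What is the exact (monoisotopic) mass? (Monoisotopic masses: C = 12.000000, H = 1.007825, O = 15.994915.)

Atom tally by fragment:
  HOCH2CH2 → C:2 H:5 O:1
  CH2 → C:1 H:2
  CH(OH) → C:1 H:2 O:1
  CH(CH3) → C:2 H:4
  CH2 → C:1 H:2
  CH(C6H5) → C:7 H:6
  CH3 → C:1 H:3
Element totals:
  C: 15
  H: 24
  O: 2
Molecular formula: C15H24O2.
  M = 15(12.0) + 24(1.007825) + 2(15.994915)
    = 180.000000 + 24.187800 + 31.989830 = 236.177630

236.1776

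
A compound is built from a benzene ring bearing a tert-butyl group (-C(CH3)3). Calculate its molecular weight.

Atom tally by fragment:
  benzene ring core → C:6 H:6
  (− 1 ring H displaced by substituents)
  + C(CH3)3 → C:4 H:9
Element totals:
  C: 10
  H: 14
Molecular formula: C10H14.
  M = 10(12.011) + 14(1.008)
    = 120.110 + 14.112 = 134.222

134.22 g/mol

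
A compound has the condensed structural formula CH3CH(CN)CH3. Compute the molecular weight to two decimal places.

Atom tally by fragment:
  CH3 → C:1 H:3
  CH(CN) → C:2 H:1 N:1
  CH3 → C:1 H:3
Element totals:
  C: 4
  H: 7
  N: 1
Molecular formula: C4H7N.
  M = 4(12.011) + 7(1.008) + 14.007
    = 48.044 + 7.056 + 14.007 = 69.107

69.11 g/mol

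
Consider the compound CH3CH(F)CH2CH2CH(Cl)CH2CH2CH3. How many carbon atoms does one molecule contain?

8

Atom tally by fragment:
  CH3 → C:1 H:3
  CH(F) → C:1 H:1 F:1
  CH2 → C:1 H:2
  CH2 → C:1 H:2
  CH(Cl) → C:1 H:1 Cl:1
  CH2 → C:1 H:2
  CH2 → C:1 H:2
  CH3 → C:1 H:3
Element totals:
  C: 8
  H: 16
  Cl: 1
  F: 1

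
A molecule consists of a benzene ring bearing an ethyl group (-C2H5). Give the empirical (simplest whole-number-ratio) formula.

C4H5

Atom tally by fragment:
  benzene ring core → C:6 H:6
  (− 1 ring H displaced by substituents)
  + C2H5 → C:2 H:5
Element totals:
  C: 8
  H: 10
Molecular formula: C8H10.
gcd of subscripts = 2; dividing each by 2:
  C: 8/2 = 4
  H: 10/2 = 5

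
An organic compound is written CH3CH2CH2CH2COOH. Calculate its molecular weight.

102.13 g/mol

Atom tally by fragment:
  CH3 → C:1 H:3
  CH2 → C:1 H:2
  CH2 → C:1 H:2
  CH2COOH → C:2 H:3 O:2
Element totals:
  C: 5
  H: 10
  O: 2
Molecular formula: C5H10O2.
  M = 5(12.011) + 10(1.008) + 2(15.999)
    = 60.055 + 10.080 + 31.998 = 102.133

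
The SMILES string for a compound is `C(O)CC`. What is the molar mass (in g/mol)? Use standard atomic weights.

60.10 g/mol

Atom tally by fragment:
  HOCH2 → C:1 H:3 O:1
  CH2 → C:1 H:2
  CH3 → C:1 H:3
Element totals:
  C: 3
  H: 8
  O: 1
Molecular formula: C3H8O.
  M = 3(12.011) + 8(1.008) + 15.999
    = 36.033 + 8.064 + 15.999 = 60.096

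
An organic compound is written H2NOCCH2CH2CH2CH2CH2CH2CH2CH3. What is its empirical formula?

C9H19NO

Element totals:
  C: 9
  H: 19
  N: 1
  O: 1
Molecular formula: C9H19NO.
gcd of subscripts (9, 19, 1, 1) = 1, so the empirical formula equals the molecular formula.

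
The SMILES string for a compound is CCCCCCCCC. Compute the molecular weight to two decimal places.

128.26 g/mol

Atom tally by fragment:
  CH3 → C:1 H:3
  CH2 → C:1 H:2
  CH2 → C:1 H:2
  CH2 → C:1 H:2
  CH2 → C:1 H:2
  CH2 → C:1 H:2
  CH2 → C:1 H:2
  CH2 → C:1 H:2
  CH3 → C:1 H:3
Element totals:
  C: 9
  H: 20
Molecular formula: C9H20.
  M = 9(12.011) + 20(1.008)
    = 108.099 + 20.160 = 128.259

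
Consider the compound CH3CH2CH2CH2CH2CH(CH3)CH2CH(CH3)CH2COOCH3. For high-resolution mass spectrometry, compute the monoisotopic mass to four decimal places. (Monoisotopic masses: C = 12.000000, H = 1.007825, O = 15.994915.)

Atom tally by fragment:
  CH3 → C:1 H:3
  CH2 → C:1 H:2
  CH2 → C:1 H:2
  CH2 → C:1 H:2
  CH2 → C:1 H:2
  CH(CH3) → C:2 H:4
  CH2 → C:1 H:2
  CH(CH3) → C:2 H:4
  CH2COOCH3 → C:3 H:5 O:2
Element totals:
  C: 13
  H: 26
  O: 2
Molecular formula: C13H26O2.
  M = 13(12.0) + 26(1.007825) + 2(15.994915)
    = 156.000000 + 26.203450 + 31.989830 = 214.193280

214.1933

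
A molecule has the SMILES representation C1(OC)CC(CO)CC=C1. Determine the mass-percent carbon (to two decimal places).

67.57%

Atom tally by fragment:
  cyclohexene ring core → C:6 H:10
  (− 2 ring H displaced by substituents)
  + OCH3 → C:1 H:3 O:1
  + CH2OH → C:1 H:3 O:1
Element totals:
  C: 8
  H: 14
  O: 2
Molecular formula: C8H14O2.
Molar mass = 142.198 g/mol.
Mass from C: 8 × 12.011 = 96.088 g/mol.
%C = 96.088 / 142.198 × 100 = 67.57%.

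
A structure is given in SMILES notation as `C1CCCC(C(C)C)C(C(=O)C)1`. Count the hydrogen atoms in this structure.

Atom tally by fragment:
  cyclohexane ring core → C:6 H:12
  (− 2 ring H displaced by substituents)
  + CH(CH3)2 → C:3 H:7
  + COCH3 → C:2 H:3 O:1
Element totals:
  C: 11
  H: 20
  O: 1

20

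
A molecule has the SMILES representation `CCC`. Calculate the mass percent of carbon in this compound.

81.71%

Atom tally by fragment:
  CH3 → C:1 H:3
  CH2 → C:1 H:2
  CH3 → C:1 H:3
Element totals:
  C: 3
  H: 8
Molecular formula: C3H8.
Molar mass = 44.097 g/mol.
Mass from C: 3 × 12.011 = 36.033 g/mol.
%C = 36.033 / 44.097 × 100 = 81.71%.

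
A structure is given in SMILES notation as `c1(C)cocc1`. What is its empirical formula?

C5H6O

Atom tally by fragment:
  furan ring core → C:4 H:4 O:1
  (− 1 ring H displaced by substituents)
  + CH3 → C:1 H:3
Element totals:
  C: 5
  H: 6
  O: 1
Molecular formula: C5H6O.
gcd of subscripts (5, 6, 1) = 1, so the empirical formula equals the molecular formula.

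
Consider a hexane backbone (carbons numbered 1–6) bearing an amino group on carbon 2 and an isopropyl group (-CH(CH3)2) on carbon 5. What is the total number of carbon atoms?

Atom tally by fragment:
  CH3 → C:1 H:3
  CH(NH2) → C:1 H:3 N:1
  CH2 → C:1 H:2
  CH2 → C:1 H:2
  CH(CH(CH3)2) → C:4 H:8
  CH3 → C:1 H:3
Element totals:
  C: 9
  H: 21
  N: 1

9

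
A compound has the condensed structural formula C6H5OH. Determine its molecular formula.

Atom tally by fragment:
  benzene ring core → C:6 H:6
  (− 1 ring H displaced by substituents)
  + OH → O:1 H:1
Element totals:
  C: 6
  H: 6
  O: 1

C6H6O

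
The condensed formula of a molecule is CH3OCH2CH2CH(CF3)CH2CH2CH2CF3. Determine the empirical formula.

C9H14F6O

Atom tally by fragment:
  CH3OCH2 → C:2 H:5 O:1
  CH2 → C:1 H:2
  CH(CF3) → C:2 H:1 F:3
  CH2 → C:1 H:2
  CH2 → C:1 H:2
  CH2CF3 → C:2 H:2 F:3
Element totals:
  C: 9
  H: 14
  F: 6
  O: 1
Molecular formula: C9H14F6O.
gcd of subscripts (9, 6, 14, 1) = 1, so the empirical formula equals the molecular formula.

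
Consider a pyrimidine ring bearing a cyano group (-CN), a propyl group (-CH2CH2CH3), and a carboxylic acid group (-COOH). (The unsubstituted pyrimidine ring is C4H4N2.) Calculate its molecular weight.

Atom tally by fragment:
  pyrimidine ring core → C:4 H:4 N:2
  (− 3 ring H displaced by substituents)
  + CN → C:1 N:1
  + CH2CH2CH3 → C:3 H:7
  + COOH → C:1 H:1 O:2
Element totals:
  C: 9
  H: 9
  N: 3
  O: 2
Molecular formula: C9H9N3O2.
  M = 9(12.011) + 9(1.008) + 3(14.007) + 2(15.999)
    = 108.099 + 9.072 + 42.021 + 31.998 = 191.190

191.19 g/mol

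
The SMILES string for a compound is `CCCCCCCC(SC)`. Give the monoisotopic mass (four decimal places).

160.1286

Atom tally by fragment:
  CH3 → C:1 H:3
  CH2 → C:1 H:2
  CH2 → C:1 H:2
  CH2 → C:1 H:2
  CH2 → C:1 H:2
  CH2 → C:1 H:2
  CH2 → C:1 H:2
  CH2SCH3 → C:2 H:5 S:1
Element totals:
  C: 9
  H: 20
  S: 1
Molecular formula: C9H20S.
  M = 9(12.0) + 20(1.007825) + 31.972071
    = 108.000000 + 20.156500 + 31.972071 = 160.128571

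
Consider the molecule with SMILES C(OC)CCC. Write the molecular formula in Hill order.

C5H12O

Atom tally by fragment:
  CH3OCH2 → C:2 H:5 O:1
  CH2 → C:1 H:2
  CH2 → C:1 H:2
  CH3 → C:1 H:3
Element totals:
  C: 5
  H: 12
  O: 1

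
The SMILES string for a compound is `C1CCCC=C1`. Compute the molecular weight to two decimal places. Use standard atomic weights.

Atom tally by fragment:
  cyclohexene ring core → C:6 H:10
Element totals:
  C: 6
  H: 10
Molecular formula: C6H10.
  M = 6(12.011) + 10(1.008)
    = 72.066 + 10.080 = 82.146

82.15 g/mol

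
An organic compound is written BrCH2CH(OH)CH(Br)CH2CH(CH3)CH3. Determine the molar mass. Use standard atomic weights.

Atom tally by fragment:
  BrCH2 → C:1 H:2 Br:1
  CH(OH) → C:1 H:2 O:1
  CH(Br) → C:1 H:1 Br:1
  CH2 → C:1 H:2
  CH(CH3) → C:2 H:4
  CH3 → C:1 H:3
Element totals:
  C: 7
  H: 14
  Br: 2
  O: 1
Molecular formula: C7H14Br2O.
  M = 7(12.011) + 14(1.008) + 2(79.904) + 15.999
    = 84.077 + 14.112 + 159.808 + 15.999 = 273.996

274.00 g/mol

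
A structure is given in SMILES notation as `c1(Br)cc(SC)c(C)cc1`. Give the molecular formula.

C8H9BrS

Atom tally by fragment:
  benzene ring core → C:6 H:6
  (− 3 ring H displaced by substituents)
  + Br → Br:1
  + SCH3 → C:1 H:3 S:1
  + CH3 → C:1 H:3
Element totals:
  C: 8
  H: 9
  Br: 1
  S: 1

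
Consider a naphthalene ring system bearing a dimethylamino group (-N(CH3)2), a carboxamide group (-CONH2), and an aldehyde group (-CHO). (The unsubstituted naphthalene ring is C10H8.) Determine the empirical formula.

Atom tally by fragment:
  naphthalene ring system core → C:10 H:8
  (− 3 ring H displaced by substituents)
  + N(CH3)2 → N:1 C:2 H:6
  + CONH2 → C:1 H:2 O:1 N:1
  + CHO → C:1 H:1 O:1
Element totals:
  C: 14
  H: 14
  N: 2
  O: 2
Molecular formula: C14H14N2O2.
gcd of subscripts = 2; dividing each by 2:
  C: 14/2 = 7
  H: 14/2 = 7
  N: 2/2 = 1
  O: 2/2 = 1

C7H7NO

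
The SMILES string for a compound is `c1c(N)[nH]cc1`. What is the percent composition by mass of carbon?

Atom tally by fragment:
  pyrrole ring core → C:4 H:5 N:1
  (− 1 ring H displaced by substituents)
  + NH2 → N:1 H:2
Element totals:
  C: 4
  H: 6
  N: 2
Molecular formula: C4H6N2.
Molar mass = 82.106 g/mol.
Mass from C: 4 × 12.011 = 48.044 g/mol.
%C = 48.044 / 82.106 × 100 = 58.51%.

58.51%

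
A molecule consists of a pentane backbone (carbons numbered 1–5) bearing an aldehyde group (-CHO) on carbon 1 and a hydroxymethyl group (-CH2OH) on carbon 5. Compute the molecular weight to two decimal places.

Atom tally by fragment:
  OHCCH2 → C:2 H:3 O:1
  CH2 → C:1 H:2
  CH2 → C:1 H:2
  CH2 → C:1 H:2
  CH2CH2OH → C:2 H:5 O:1
Element totals:
  C: 7
  H: 14
  O: 2
Molecular formula: C7H14O2.
  M = 7(12.011) + 14(1.008) + 2(15.999)
    = 84.077 + 14.112 + 31.998 = 130.187

130.19 g/mol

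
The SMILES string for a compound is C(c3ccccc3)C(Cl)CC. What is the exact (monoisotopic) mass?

Atom tally by fragment:
  C6H5CH2 → C:7 H:7
  CH(Cl) → C:1 H:1 Cl:1
  CH2 → C:1 H:2
  CH3 → C:1 H:3
Element totals:
  C: 10
  H: 13
  Cl: 1
Molecular formula: C10H13Cl.
  M = 10(12.0) + 13(1.007825) + 34.968853
    = 120.000000 + 13.101725 + 34.968853 = 168.070578

168.0706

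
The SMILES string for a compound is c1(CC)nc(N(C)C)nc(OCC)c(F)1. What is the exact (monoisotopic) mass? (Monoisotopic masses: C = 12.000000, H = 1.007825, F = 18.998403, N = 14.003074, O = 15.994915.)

213.1277

Atom tally by fragment:
  pyrimidine ring core → C:4 H:4 N:2
  (− 4 ring H displaced by substituents)
  + C2H5 → C:2 H:5
  + N(CH3)2 → N:1 C:2 H:6
  + OC2H5 → C:2 H:5 O:1
  + F → F:1
Element totals:
  C: 10
  H: 16
  F: 1
  N: 3
  O: 1
Molecular formula: C10H16FN3O.
  M = 10(12.0) + 16(1.007825) + 18.998403 + 3(14.003074) + 15.994915
    = 120.000000 + 16.125200 + 18.998403 + 42.009222 + 15.994915 = 213.127740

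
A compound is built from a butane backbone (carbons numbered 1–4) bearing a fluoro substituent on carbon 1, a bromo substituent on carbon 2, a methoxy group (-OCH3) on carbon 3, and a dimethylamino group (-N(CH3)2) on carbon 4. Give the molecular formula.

C7H15BrFNO

Atom tally by fragment:
  FCH2 → C:1 H:2 F:1
  CH(Br) → C:1 H:1 Br:1
  CH(OCH3) → C:2 H:4 O:1
  CH2N(CH3)2 → C:3 H:8 N:1
Element totals:
  C: 7
  H: 15
  Br: 1
  F: 1
  N: 1
  O: 1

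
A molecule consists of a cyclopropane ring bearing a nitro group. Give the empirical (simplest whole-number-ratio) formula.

C3H5NO2

Atom tally by fragment:
  cyclopropane ring core → C:3 H:6
  (− 1 ring H displaced by substituents)
  + NO2 → N:1 O:2
Element totals:
  C: 3
  H: 5
  N: 1
  O: 2
Molecular formula: C3H5NO2.
gcd of subscripts (3, 5, 1, 2) = 1, so the empirical formula equals the molecular formula.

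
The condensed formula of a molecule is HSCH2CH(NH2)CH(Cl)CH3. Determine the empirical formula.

Atom tally by fragment:
  HSCH2 → C:1 H:3 S:1
  CH(NH2) → C:1 H:3 N:1
  CH(Cl) → C:1 H:1 Cl:1
  CH3 → C:1 H:3
Element totals:
  C: 4
  H: 10
  Cl: 1
  N: 1
  S: 1
Molecular formula: C4H10ClNS.
gcd of subscripts (4, 1, 10, 1, 1) = 1, so the empirical formula equals the molecular formula.

C4H10ClNS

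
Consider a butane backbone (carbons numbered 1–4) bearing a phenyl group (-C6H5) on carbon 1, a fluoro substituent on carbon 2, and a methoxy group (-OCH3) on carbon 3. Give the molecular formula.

C11H15FO

Atom tally by fragment:
  C6H5CH2 → C:7 H:7
  CH(F) → C:1 H:1 F:1
  CH(OCH3) → C:2 H:4 O:1
  CH3 → C:1 H:3
Element totals:
  C: 11
  H: 15
  F: 1
  O: 1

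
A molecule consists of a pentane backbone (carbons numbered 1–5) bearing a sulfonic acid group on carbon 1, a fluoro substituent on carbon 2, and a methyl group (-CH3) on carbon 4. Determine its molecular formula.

Atom tally by fragment:
  HO3SCH2 → C:1 H:3 S:1 O:3
  CH(F) → C:1 H:1 F:1
  CH2 → C:1 H:2
  CH(CH3) → C:2 H:4
  CH3 → C:1 H:3
Element totals:
  C: 6
  H: 13
  F: 1
  O: 3
  S: 1

C6H13FO3S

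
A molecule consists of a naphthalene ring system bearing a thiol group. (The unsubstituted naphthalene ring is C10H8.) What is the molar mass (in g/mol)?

Atom tally by fragment:
  naphthalene ring system core → C:10 H:8
  (− 1 ring H displaced by substituents)
  + SH → S:1 H:1
Element totals:
  C: 10
  H: 8
  S: 1
Molecular formula: C10H8S.
  M = 10(12.011) + 8(1.008) + 32.06
    = 120.110 + 8.064 + 32.060 = 160.234

160.23 g/mol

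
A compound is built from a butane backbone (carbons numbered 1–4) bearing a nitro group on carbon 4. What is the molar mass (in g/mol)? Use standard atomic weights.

Atom tally by fragment:
  CH3 → C:1 H:3
  CH2 → C:1 H:2
  CH2 → C:1 H:2
  CH2NO2 → C:1 H:2 N:1 O:2
Element totals:
  C: 4
  H: 9
  N: 1
  O: 2
Molecular formula: C4H9NO2.
  M = 4(12.011) + 9(1.008) + 14.007 + 2(15.999)
    = 48.044 + 9.072 + 14.007 + 31.998 = 103.121

103.12 g/mol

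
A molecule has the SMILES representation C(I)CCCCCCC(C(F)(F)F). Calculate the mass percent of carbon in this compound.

Atom tally by fragment:
  ICH2 → C:1 H:2 I:1
  CH2 → C:1 H:2
  CH2 → C:1 H:2
  CH2 → C:1 H:2
  CH2 → C:1 H:2
  CH2 → C:1 H:2
  CH2 → C:1 H:2
  CH2CF3 → C:2 H:2 F:3
Element totals:
  C: 9
  H: 16
  F: 3
  I: 1
Molecular formula: C9H16F3I.
Molar mass = 308.125 g/mol.
Mass from C: 9 × 12.011 = 108.099 g/mol.
%C = 108.099 / 308.125 × 100 = 35.08%.

35.08%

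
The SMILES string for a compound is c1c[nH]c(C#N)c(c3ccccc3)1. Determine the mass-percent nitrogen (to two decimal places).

16.66%

Atom tally by fragment:
  pyrrole ring core → C:4 H:5 N:1
  (− 2 ring H displaced by substituents)
  + CN → C:1 N:1
  + C6H5 → C:6 H:5
Element totals:
  C: 11
  H: 8
  N: 2
Molecular formula: C11H8N2.
Molar mass = 168.199 g/mol.
Mass from N: 2 × 14.007 = 28.014 g/mol.
%N = 28.014 / 168.199 × 100 = 16.66%.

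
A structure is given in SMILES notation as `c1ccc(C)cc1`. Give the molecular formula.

Atom tally by fragment:
  benzene ring core → C:6 H:6
  (− 1 ring H displaced by substituents)
  + CH3 → C:1 H:3
Element totals:
  C: 7
  H: 8

C7H8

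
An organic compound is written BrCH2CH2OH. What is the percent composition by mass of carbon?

Atom tally by fragment:
  BrCH2 → C:1 H:2 Br:1
  CH2OH → C:1 H:3 O:1
Element totals:
  C: 2
  H: 5
  Br: 1
  O: 1
Molecular formula: C2H5BrO.
Molar mass = 124.965 g/mol.
Mass from C: 2 × 12.011 = 24.022 g/mol.
%C = 24.022 / 124.965 × 100 = 19.22%.

19.22%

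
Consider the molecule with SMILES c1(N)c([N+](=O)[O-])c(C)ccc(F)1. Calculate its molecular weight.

170.14 g/mol

Atom tally by fragment:
  benzene ring core → C:6 H:6
  (− 4 ring H displaced by substituents)
  + NH2 → N:1 H:2
  + NO2 → N:1 O:2
  + CH3 → C:1 H:3
  + F → F:1
Element totals:
  C: 7
  H: 7
  F: 1
  N: 2
  O: 2
Molecular formula: C7H7FN2O2.
  M = 7(12.011) + 7(1.008) + 18.998 + 2(14.007) + 2(15.999)
    = 84.077 + 7.056 + 18.998 + 28.014 + 31.998 = 170.143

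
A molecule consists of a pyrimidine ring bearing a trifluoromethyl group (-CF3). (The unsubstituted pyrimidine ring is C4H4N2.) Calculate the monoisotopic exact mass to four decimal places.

Atom tally by fragment:
  pyrimidine ring core → C:4 H:4 N:2
  (− 1 ring H displaced by substituents)
  + CF3 → C:1 F:3
Element totals:
  C: 5
  H: 3
  F: 3
  N: 2
Molecular formula: C5H3F3N2.
  M = 5(12.0) + 3(1.007825) + 3(18.998403) + 2(14.003074)
    = 60.000000 + 3.023475 + 56.995209 + 28.006148 = 148.024832

148.0248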